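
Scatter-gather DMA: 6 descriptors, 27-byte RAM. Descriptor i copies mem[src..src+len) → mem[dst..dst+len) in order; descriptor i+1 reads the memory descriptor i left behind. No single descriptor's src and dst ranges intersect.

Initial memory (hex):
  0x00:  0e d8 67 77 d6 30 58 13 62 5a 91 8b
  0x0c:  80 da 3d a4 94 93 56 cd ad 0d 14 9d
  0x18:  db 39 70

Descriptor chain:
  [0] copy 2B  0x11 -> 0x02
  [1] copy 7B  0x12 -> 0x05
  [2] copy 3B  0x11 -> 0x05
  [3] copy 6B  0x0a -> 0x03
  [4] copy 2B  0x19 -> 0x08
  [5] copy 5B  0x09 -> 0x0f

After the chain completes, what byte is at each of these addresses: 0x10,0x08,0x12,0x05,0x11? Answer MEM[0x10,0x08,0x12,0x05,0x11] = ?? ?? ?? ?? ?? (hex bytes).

MEM[0x10,0x08,0x12,0x05,0x11] = 9d 39 80 80 db

D0: mem[0x02..0x03] <- [93 56]
D1: mem[0x05..0x0b] <- [56 cd ad 0d 14 9d db]
D2: mem[0x05..0x07] <- [93 56 cd]
D3: mem[0x03..0x08] <- [9d db 80 da 3d a4]
D4: mem[0x08..0x09] <- [39 70]
D5: mem[0x0f..0x13] <- [70 9d db 80 da]
query mem[0x10]=0x9d, mem[0x08]=0x39, mem[0x12]=0x80, mem[0x05]=0x80, mem[0x11]=0xdb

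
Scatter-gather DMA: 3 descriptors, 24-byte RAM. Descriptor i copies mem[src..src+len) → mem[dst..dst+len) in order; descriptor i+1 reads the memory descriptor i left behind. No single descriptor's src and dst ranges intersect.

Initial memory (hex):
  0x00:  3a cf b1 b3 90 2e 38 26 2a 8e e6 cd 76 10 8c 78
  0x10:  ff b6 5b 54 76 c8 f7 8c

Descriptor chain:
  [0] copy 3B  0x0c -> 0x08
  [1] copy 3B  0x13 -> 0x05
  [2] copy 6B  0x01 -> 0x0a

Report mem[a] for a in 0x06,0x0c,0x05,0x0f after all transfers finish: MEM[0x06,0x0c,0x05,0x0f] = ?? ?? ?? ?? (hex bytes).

MEM[0x06,0x0c,0x05,0x0f] = 76 b3 54 76

D0: mem[0x08..0x0a] <- [76 10 8c]
D1: mem[0x05..0x07] <- [54 76 c8]
D2: mem[0x0a..0x0f] <- [cf b1 b3 90 54 76]
query mem[0x06]=0x76, mem[0x0c]=0xb3, mem[0x05]=0x54, mem[0x0f]=0x76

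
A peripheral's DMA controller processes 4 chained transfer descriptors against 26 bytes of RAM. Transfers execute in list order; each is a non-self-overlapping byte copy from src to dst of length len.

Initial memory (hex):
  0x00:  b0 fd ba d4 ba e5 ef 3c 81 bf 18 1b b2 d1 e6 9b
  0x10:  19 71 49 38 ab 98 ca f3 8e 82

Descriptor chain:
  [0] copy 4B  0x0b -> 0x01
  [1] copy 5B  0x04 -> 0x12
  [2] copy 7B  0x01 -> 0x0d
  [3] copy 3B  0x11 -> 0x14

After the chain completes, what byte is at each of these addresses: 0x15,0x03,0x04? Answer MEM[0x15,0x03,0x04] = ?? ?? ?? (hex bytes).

MEM[0x15,0x03,0x04] = ef d1 e6

[0] 0x0b->0x01 len=4 : 1b b2 d1 e6
[1] 0x04->0x12 len=5 : e6 e5 ef 3c 81
[2] 0x01->0x0d len=7 : 1b b2 d1 e6 e5 ef 3c
[3] 0x11->0x14 len=3 : e5 ef 3c
query mem[0x15]=0xef, mem[0x03]=0xd1, mem[0x04]=0xe6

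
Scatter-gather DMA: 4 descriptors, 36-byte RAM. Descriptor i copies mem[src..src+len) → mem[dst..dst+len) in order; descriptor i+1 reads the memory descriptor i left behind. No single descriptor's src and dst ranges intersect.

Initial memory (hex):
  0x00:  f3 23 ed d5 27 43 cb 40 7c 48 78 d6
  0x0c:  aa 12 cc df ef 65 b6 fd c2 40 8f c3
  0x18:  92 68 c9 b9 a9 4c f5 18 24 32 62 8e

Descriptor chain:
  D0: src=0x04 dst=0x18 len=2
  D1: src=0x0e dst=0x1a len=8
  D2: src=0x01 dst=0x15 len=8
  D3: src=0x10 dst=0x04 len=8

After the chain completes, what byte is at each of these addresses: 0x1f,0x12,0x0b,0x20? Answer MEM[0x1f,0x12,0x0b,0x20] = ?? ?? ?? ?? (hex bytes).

  after D0: wrote 2B at 0x18 = 2743
  after D1: wrote 8B at 0x1a = ccdfef65b6fdc240
  after D2: wrote 8B at 0x15 = 23edd52743cb407c
  after D3: wrote 8B at 0x04 = ef65b6fdc223edd5
query mem[0x1f]=0xfd, mem[0x12]=0xb6, mem[0x0b]=0xd5, mem[0x20]=0xc2

MEM[0x1f,0x12,0x0b,0x20] = fd b6 d5 c2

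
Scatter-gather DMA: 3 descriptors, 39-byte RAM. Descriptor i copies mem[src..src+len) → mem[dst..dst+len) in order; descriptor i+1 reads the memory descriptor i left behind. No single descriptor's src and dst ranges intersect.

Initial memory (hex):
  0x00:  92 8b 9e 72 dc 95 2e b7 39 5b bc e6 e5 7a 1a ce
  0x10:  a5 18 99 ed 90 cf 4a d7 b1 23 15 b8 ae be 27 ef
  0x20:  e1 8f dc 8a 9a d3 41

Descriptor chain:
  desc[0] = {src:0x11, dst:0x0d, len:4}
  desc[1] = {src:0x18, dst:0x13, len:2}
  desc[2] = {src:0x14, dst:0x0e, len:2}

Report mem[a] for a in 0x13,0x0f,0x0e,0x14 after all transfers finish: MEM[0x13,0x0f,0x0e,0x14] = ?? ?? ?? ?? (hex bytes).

MEM[0x13,0x0f,0x0e,0x14] = b1 cf 23 23

[0] 0x11->0x0d len=4 : 18 99 ed 90
[1] 0x18->0x13 len=2 : b1 23
[2] 0x14->0x0e len=2 : 23 cf
query mem[0x13]=0xb1, mem[0x0f]=0xcf, mem[0x0e]=0x23, mem[0x14]=0x23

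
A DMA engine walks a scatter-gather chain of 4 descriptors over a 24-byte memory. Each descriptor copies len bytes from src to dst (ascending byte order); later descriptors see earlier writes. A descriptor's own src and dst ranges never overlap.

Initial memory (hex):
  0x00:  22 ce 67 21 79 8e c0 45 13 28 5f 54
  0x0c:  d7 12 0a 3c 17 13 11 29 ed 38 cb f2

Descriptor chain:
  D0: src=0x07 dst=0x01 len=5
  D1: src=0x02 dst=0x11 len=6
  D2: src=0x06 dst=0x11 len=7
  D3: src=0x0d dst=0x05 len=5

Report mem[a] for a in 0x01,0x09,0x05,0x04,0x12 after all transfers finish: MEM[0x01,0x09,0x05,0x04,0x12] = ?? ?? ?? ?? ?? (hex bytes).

MEM[0x01,0x09,0x05,0x04,0x12] = 45 c0 12 5f 45

[0] 0x07->0x01 len=5 : 45 13 28 5f 54
[1] 0x02->0x11 len=6 : 13 28 5f 54 c0 45
[2] 0x06->0x11 len=7 : c0 45 13 28 5f 54 d7
[3] 0x0d->0x05 len=5 : 12 0a 3c 17 c0
query mem[0x01]=0x45, mem[0x09]=0xc0, mem[0x05]=0x12, mem[0x04]=0x5f, mem[0x12]=0x45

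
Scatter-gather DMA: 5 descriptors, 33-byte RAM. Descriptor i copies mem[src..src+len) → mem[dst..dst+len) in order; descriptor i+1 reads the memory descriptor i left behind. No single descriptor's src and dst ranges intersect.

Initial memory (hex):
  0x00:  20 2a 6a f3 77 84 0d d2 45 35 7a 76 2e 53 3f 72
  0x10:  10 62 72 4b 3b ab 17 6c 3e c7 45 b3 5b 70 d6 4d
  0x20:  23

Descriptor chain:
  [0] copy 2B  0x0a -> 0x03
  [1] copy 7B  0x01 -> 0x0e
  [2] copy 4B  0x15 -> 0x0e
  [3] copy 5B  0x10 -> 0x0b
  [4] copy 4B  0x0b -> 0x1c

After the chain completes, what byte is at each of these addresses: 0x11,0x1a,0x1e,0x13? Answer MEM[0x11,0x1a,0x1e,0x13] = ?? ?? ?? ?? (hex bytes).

MEM[0x11,0x1a,0x1e,0x13] = 3e 45 84 0d

[0] 0x0a->0x03 len=2 : 7a 76
[1] 0x01->0x0e len=7 : 2a 6a 7a 76 84 0d d2
[2] 0x15->0x0e len=4 : ab 17 6c 3e
[3] 0x10->0x0b len=5 : 6c 3e 84 0d d2
[4] 0x0b->0x1c len=4 : 6c 3e 84 0d
query mem[0x11]=0x3e, mem[0x1a]=0x45, mem[0x1e]=0x84, mem[0x13]=0x0d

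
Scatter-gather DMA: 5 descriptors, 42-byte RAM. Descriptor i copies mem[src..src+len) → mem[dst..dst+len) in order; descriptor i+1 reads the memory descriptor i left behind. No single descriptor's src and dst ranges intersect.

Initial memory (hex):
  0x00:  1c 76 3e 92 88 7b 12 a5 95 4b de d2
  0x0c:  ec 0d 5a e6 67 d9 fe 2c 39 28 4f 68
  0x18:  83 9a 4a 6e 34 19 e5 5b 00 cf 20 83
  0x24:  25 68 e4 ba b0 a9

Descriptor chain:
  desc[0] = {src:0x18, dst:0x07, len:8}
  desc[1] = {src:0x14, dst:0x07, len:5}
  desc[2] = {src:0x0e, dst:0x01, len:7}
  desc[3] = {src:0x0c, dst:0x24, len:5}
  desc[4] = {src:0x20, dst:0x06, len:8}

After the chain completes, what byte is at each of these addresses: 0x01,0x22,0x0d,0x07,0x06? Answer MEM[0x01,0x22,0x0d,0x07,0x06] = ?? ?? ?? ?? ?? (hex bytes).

MEM[0x01,0x22,0x0d,0x07,0x06] = 5b 20 e6 cf 00

#0 dst[0x07+8] := {0x83,0x9a,0x4a,0x6e,0x34,0x19,0xe5,0x5b}
#1 dst[0x07+5] := {0x39,0x28,0x4f,0x68,0x83}
#2 dst[0x01+7] := {0x5b,0xe6,0x67,0xd9,0xfe,0x2c,0x39}
#3 dst[0x24+5] := {0x19,0xe5,0x5b,0xe6,0x67}
#4 dst[0x06+8] := {0x00,0xcf,0x20,0x83,0x19,0xe5,0x5b,0xe6}
query mem[0x01]=0x5b, mem[0x22]=0x20, mem[0x0d]=0xe6, mem[0x07]=0xcf, mem[0x06]=0x00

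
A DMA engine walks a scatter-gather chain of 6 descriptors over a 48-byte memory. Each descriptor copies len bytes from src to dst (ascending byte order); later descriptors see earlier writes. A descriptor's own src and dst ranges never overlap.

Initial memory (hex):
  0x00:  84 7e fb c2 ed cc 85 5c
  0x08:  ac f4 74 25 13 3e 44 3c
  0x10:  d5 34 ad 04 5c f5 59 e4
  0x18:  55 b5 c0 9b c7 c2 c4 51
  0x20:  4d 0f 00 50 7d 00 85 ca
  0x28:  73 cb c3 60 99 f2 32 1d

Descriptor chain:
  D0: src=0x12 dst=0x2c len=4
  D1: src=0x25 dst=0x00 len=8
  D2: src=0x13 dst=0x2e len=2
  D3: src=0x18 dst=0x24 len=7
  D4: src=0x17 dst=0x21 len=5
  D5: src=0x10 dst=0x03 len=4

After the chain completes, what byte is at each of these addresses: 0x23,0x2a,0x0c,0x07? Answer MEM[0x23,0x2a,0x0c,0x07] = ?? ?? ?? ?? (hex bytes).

D0: mem[0x2c..0x2f] <- [ad 04 5c f5]
D1: mem[0x00..0x07] <- [00 85 ca 73 cb c3 60 ad]
D2: mem[0x2e..0x2f] <- [04 5c]
D3: mem[0x24..0x2a] <- [55 b5 c0 9b c7 c2 c4]
D4: mem[0x21..0x25] <- [e4 55 b5 c0 9b]
D5: mem[0x03..0x06] <- [d5 34 ad 04]
query mem[0x23]=0xb5, mem[0x2a]=0xc4, mem[0x0c]=0x13, mem[0x07]=0xad

MEM[0x23,0x2a,0x0c,0x07] = b5 c4 13 ad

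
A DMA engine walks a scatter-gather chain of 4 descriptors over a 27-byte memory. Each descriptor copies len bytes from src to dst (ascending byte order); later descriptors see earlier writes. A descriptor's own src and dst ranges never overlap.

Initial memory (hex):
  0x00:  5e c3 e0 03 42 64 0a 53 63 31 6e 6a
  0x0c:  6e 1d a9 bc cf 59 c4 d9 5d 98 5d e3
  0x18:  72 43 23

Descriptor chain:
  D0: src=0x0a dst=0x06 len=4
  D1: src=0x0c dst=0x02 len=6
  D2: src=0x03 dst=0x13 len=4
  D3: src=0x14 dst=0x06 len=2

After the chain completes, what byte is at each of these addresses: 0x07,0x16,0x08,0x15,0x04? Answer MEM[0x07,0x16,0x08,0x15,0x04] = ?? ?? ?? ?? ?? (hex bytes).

[0] 0x0a->0x06 len=4 : 6e 6a 6e 1d
[1] 0x0c->0x02 len=6 : 6e 1d a9 bc cf 59
[2] 0x03->0x13 len=4 : 1d a9 bc cf
[3] 0x14->0x06 len=2 : a9 bc
query mem[0x07]=0xbc, mem[0x16]=0xcf, mem[0x08]=0x6e, mem[0x15]=0xbc, mem[0x04]=0xa9

MEM[0x07,0x16,0x08,0x15,0x04] = bc cf 6e bc a9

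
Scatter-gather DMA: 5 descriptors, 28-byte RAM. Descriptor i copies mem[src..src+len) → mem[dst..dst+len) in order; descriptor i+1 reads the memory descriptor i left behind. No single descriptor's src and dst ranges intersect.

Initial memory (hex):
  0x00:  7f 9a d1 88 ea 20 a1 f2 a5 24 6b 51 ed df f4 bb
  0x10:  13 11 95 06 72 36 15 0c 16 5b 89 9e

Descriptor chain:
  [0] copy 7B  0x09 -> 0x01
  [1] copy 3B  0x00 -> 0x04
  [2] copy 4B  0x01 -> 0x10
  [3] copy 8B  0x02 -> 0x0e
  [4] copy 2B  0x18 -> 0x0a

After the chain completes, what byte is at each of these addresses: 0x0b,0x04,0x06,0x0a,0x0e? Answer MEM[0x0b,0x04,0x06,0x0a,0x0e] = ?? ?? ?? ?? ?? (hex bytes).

MEM[0x0b,0x04,0x06,0x0a,0x0e] = 5b 7f 6b 16 6b

[0] 0x09->0x01 len=7 : 24 6b 51 ed df f4 bb
[1] 0x00->0x04 len=3 : 7f 24 6b
[2] 0x01->0x10 len=4 : 24 6b 51 7f
[3] 0x02->0x0e len=8 : 6b 51 7f 24 6b bb a5 24
[4] 0x18->0x0a len=2 : 16 5b
query mem[0x0b]=0x5b, mem[0x04]=0x7f, mem[0x06]=0x6b, mem[0x0a]=0x16, mem[0x0e]=0x6b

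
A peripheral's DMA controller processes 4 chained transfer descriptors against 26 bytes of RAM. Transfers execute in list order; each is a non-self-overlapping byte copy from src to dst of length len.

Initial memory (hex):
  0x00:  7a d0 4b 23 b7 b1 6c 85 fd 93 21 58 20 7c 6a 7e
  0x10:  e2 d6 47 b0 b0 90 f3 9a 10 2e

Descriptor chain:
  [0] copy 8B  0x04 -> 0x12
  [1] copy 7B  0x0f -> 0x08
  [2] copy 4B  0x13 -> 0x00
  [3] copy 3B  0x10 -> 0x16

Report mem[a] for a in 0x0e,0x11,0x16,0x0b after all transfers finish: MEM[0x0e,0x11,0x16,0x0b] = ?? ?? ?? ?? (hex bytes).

MEM[0x0e,0x11,0x16,0x0b] = 85 d6 e2 b7

  after D0: wrote 8B at 0x12 = b7b16c85fd932158
  after D1: wrote 7B at 0x08 = 7ee2d6b7b16c85
  after D2: wrote 4B at 0x00 = b16c85fd
  after D3: wrote 3B at 0x16 = e2d6b7
query mem[0x0e]=0x85, mem[0x11]=0xd6, mem[0x16]=0xe2, mem[0x0b]=0xb7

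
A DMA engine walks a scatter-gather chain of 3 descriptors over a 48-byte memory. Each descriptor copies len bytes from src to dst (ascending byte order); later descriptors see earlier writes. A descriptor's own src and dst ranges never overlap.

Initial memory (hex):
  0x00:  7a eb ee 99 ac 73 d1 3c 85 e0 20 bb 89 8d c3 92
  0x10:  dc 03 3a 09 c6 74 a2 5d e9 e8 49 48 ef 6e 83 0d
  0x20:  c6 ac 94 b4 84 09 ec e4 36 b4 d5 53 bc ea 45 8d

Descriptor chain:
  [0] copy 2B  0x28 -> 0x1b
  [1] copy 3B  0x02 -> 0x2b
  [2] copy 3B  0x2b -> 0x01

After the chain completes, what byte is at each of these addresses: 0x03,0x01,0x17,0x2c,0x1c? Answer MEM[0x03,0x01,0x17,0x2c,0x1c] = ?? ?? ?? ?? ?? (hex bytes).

MEM[0x03,0x01,0x17,0x2c,0x1c] = ac ee 5d 99 b4

#0 dst[0x1b+2] := {0x36,0xb4}
#1 dst[0x2b+3] := {0xee,0x99,0xac}
#2 dst[0x01+3] := {0xee,0x99,0xac}
query mem[0x03]=0xac, mem[0x01]=0xee, mem[0x17]=0x5d, mem[0x2c]=0x99, mem[0x1c]=0xb4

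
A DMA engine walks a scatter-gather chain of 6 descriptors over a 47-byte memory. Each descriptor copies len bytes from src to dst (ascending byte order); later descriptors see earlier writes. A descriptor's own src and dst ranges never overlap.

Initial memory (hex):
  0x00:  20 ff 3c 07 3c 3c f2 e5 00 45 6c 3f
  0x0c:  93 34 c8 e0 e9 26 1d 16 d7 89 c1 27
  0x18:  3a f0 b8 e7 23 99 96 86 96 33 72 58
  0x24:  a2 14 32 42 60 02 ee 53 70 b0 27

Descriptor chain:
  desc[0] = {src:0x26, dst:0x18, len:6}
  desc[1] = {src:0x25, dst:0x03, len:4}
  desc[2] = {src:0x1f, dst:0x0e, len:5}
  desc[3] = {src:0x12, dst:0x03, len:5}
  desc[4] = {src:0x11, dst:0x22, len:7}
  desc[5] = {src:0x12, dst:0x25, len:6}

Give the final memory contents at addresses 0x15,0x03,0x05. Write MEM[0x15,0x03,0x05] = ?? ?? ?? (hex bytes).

MEM[0x15,0x03,0x05] = 89 58 d7

#0 dst[0x18+6] := {0x32,0x42,0x60,0x02,0xee,0x53}
#1 dst[0x03+4] := {0x14,0x32,0x42,0x60}
#2 dst[0x0e+5] := {0x86,0x96,0x33,0x72,0x58}
#3 dst[0x03+5] := {0x58,0x16,0xd7,0x89,0xc1}
#4 dst[0x22+7] := {0x72,0x58,0x16,0xd7,0x89,0xc1,0x27}
#5 dst[0x25+6] := {0x58,0x16,0xd7,0x89,0xc1,0x27}
query mem[0x15]=0x89, mem[0x03]=0x58, mem[0x05]=0xd7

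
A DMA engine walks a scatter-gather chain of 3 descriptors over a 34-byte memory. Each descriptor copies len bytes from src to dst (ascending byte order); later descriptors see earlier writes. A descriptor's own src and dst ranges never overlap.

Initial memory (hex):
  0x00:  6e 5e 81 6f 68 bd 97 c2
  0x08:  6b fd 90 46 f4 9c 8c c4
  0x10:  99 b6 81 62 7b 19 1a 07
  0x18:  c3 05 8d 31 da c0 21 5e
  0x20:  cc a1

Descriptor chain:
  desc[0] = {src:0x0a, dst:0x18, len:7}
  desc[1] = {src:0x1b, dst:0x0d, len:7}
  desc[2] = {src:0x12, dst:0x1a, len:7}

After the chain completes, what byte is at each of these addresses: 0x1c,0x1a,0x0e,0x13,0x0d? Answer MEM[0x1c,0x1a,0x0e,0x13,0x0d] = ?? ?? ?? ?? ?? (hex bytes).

#0 dst[0x18+7] := {0x90,0x46,0xf4,0x9c,0x8c,0xc4,0x99}
#1 dst[0x0d+7] := {0x9c,0x8c,0xc4,0x99,0x5e,0xcc,0xa1}
#2 dst[0x1a+7] := {0xcc,0xa1,0x7b,0x19,0x1a,0x07,0x90}
query mem[0x1c]=0x7b, mem[0x1a]=0xcc, mem[0x0e]=0x8c, mem[0x13]=0xa1, mem[0x0d]=0x9c

MEM[0x1c,0x1a,0x0e,0x13,0x0d] = 7b cc 8c a1 9c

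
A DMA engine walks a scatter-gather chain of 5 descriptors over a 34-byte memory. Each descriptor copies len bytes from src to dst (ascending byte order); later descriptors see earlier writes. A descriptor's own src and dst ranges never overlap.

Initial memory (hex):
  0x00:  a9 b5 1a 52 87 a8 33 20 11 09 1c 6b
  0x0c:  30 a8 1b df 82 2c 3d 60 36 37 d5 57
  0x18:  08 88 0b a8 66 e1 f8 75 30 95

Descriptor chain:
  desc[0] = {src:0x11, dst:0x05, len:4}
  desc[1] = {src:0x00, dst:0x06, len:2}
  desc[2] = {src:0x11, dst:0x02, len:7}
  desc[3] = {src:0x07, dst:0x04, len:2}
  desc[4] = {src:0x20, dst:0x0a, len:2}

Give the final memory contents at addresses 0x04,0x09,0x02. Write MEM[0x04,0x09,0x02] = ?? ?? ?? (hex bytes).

MEM[0x04,0x09,0x02] = d5 09 2c

D0: mem[0x05..0x08] <- [2c 3d 60 36]
D1: mem[0x06..0x07] <- [a9 b5]
D2: mem[0x02..0x08] <- [2c 3d 60 36 37 d5 57]
D3: mem[0x04..0x05] <- [d5 57]
D4: mem[0x0a..0x0b] <- [30 95]
query mem[0x04]=0xd5, mem[0x09]=0x09, mem[0x02]=0x2c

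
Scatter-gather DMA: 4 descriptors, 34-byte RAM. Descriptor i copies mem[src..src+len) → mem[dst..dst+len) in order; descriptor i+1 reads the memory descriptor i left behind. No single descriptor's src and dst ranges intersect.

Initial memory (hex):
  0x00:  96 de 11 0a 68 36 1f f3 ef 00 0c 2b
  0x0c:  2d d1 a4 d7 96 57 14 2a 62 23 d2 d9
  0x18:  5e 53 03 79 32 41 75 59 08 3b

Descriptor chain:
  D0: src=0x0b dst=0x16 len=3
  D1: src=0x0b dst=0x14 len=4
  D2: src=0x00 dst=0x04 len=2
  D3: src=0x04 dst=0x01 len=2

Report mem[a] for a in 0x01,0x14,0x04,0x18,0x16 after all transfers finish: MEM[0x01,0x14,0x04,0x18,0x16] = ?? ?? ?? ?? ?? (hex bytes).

D0: mem[0x16..0x18] <- [2b 2d d1]
D1: mem[0x14..0x17] <- [2b 2d d1 a4]
D2: mem[0x04..0x05] <- [96 de]
D3: mem[0x01..0x02] <- [96 de]
query mem[0x01]=0x96, mem[0x14]=0x2b, mem[0x04]=0x96, mem[0x18]=0xd1, mem[0x16]=0xd1

MEM[0x01,0x14,0x04,0x18,0x16] = 96 2b 96 d1 d1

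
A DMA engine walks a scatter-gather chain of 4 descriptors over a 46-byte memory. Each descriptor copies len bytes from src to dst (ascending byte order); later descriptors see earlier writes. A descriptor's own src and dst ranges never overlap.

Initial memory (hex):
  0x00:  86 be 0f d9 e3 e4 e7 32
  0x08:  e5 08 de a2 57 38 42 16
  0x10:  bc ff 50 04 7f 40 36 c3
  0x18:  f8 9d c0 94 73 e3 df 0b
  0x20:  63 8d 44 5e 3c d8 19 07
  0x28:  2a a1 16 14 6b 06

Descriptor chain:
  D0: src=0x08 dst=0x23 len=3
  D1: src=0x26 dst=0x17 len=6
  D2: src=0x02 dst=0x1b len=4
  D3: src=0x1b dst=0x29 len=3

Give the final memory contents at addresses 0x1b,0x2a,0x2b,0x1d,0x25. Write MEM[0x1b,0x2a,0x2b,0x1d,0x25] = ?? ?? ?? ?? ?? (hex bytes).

MEM[0x1b,0x2a,0x2b,0x1d,0x25] = 0f d9 e3 e3 de

  after D0: wrote 3B at 0x23 = e508de
  after D1: wrote 6B at 0x17 = 19072aa11614
  after D2: wrote 4B at 0x1b = 0fd9e3e4
  after D3: wrote 3B at 0x29 = 0fd9e3
query mem[0x1b]=0x0f, mem[0x2a]=0xd9, mem[0x2b]=0xe3, mem[0x1d]=0xe3, mem[0x25]=0xde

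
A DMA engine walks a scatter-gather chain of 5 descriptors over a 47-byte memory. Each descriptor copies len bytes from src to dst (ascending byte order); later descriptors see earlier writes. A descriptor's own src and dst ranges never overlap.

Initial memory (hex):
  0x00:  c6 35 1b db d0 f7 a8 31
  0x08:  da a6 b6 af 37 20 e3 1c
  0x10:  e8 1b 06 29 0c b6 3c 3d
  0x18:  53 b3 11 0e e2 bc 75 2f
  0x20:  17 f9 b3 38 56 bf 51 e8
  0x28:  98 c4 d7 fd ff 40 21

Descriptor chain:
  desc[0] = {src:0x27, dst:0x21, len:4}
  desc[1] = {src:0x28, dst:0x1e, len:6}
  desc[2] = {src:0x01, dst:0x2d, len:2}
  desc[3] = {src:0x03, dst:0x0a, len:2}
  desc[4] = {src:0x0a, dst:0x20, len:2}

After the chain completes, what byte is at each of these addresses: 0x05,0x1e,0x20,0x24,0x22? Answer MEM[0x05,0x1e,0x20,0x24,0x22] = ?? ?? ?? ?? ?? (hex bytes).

MEM[0x05,0x1e,0x20,0x24,0x22] = f7 98 db d7 ff

  after D0: wrote 4B at 0x21 = e898c4d7
  after D1: wrote 6B at 0x1e = 98c4d7fdff40
  after D2: wrote 2B at 0x2d = 351b
  after D3: wrote 2B at 0x0a = dbd0
  after D4: wrote 2B at 0x20 = dbd0
query mem[0x05]=0xf7, mem[0x1e]=0x98, mem[0x20]=0xdb, mem[0x24]=0xd7, mem[0x22]=0xff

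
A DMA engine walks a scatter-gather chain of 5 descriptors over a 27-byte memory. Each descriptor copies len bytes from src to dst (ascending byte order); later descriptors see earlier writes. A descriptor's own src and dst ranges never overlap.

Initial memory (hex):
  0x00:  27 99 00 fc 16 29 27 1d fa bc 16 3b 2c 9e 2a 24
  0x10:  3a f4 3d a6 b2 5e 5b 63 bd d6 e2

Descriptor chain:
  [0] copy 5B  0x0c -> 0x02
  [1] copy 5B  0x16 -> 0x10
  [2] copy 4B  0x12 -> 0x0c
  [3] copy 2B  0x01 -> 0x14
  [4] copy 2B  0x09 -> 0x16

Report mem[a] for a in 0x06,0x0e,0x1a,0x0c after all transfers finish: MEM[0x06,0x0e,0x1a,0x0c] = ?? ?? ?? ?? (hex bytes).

[0] 0x0c->0x02 len=5 : 2c 9e 2a 24 3a
[1] 0x16->0x10 len=5 : 5b 63 bd d6 e2
[2] 0x12->0x0c len=4 : bd d6 e2 5e
[3] 0x01->0x14 len=2 : 99 2c
[4] 0x09->0x16 len=2 : bc 16
query mem[0x06]=0x3a, mem[0x0e]=0xe2, mem[0x1a]=0xe2, mem[0x0c]=0xbd

MEM[0x06,0x0e,0x1a,0x0c] = 3a e2 e2 bd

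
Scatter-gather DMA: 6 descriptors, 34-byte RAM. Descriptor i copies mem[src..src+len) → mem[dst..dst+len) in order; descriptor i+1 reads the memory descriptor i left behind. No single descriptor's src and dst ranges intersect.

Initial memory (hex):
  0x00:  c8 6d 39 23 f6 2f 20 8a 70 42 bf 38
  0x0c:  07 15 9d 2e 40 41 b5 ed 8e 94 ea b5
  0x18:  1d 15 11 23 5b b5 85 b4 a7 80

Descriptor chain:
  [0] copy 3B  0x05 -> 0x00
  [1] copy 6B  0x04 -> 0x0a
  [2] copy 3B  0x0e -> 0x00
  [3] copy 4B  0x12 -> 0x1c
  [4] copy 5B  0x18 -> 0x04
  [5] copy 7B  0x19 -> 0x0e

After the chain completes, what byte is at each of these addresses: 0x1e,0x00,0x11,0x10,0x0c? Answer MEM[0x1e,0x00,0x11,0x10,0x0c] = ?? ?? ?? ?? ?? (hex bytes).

  after D0: wrote 3B at 0x00 = 2f208a
  after D1: wrote 6B at 0x0a = f62f208a7042
  after D2: wrote 3B at 0x00 = 704240
  after D3: wrote 4B at 0x1c = b5ed8e94
  after D4: wrote 5B at 0x04 = 1d151123b5
  after D5: wrote 7B at 0x0e = 151123b5ed8e94
query mem[0x1e]=0x8e, mem[0x00]=0x70, mem[0x11]=0xb5, mem[0x10]=0x23, mem[0x0c]=0x20

MEM[0x1e,0x00,0x11,0x10,0x0c] = 8e 70 b5 23 20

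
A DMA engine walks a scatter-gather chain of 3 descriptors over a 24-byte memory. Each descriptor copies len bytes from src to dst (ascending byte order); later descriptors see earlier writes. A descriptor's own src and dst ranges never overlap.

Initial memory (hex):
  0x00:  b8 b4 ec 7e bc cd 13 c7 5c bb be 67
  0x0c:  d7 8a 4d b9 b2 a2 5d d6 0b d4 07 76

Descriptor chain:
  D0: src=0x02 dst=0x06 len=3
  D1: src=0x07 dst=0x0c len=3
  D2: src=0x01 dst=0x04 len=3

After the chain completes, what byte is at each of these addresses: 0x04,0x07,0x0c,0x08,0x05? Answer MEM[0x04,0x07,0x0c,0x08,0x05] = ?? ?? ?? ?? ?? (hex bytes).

#0 dst[0x06+3] := {0xec,0x7e,0xbc}
#1 dst[0x0c+3] := {0x7e,0xbc,0xbb}
#2 dst[0x04+3] := {0xb4,0xec,0x7e}
query mem[0x04]=0xb4, mem[0x07]=0x7e, mem[0x0c]=0x7e, mem[0x08]=0xbc, mem[0x05]=0xec

MEM[0x04,0x07,0x0c,0x08,0x05] = b4 7e 7e bc ec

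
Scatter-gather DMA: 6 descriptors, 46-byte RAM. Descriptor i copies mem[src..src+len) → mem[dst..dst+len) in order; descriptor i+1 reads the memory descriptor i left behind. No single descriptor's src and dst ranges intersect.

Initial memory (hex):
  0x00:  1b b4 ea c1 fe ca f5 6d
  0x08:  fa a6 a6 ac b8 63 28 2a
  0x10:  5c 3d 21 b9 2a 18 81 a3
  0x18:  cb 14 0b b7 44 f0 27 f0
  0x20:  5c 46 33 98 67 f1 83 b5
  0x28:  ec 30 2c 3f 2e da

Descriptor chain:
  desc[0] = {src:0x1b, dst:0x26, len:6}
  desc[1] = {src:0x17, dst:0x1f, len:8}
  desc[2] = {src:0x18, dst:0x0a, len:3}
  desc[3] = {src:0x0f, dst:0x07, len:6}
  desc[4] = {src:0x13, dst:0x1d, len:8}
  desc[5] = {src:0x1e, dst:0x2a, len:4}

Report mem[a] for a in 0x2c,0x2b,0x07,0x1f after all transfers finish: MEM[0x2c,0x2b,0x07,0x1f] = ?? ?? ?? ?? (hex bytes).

MEM[0x2c,0x2b,0x07,0x1f] = 81 18 2a 18

  after D0: wrote 6B at 0x26 = b744f027f05c
  after D1: wrote 8B at 0x1f = a3cb140bb744f027
  after D2: wrote 3B at 0x0a = cb140b
  after D3: wrote 6B at 0x07 = 2a5c3d21b92a
  after D4: wrote 8B at 0x1d = b92a1881a3cb140b
  after D5: wrote 4B at 0x2a = 2a1881a3
query mem[0x2c]=0x81, mem[0x2b]=0x18, mem[0x07]=0x2a, mem[0x1f]=0x18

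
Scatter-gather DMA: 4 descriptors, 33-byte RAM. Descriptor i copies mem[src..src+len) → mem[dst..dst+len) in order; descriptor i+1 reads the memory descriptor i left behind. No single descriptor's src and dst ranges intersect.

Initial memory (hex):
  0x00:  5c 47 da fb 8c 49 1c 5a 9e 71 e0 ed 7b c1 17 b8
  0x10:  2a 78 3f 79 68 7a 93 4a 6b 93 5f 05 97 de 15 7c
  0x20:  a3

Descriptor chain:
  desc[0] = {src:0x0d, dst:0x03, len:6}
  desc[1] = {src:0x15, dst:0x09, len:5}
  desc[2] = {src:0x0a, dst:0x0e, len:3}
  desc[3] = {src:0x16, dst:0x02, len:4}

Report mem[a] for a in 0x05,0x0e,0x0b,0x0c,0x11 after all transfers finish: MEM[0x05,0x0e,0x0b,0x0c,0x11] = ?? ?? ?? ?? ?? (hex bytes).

D0: mem[0x03..0x08] <- [c1 17 b8 2a 78 3f]
D1: mem[0x09..0x0d] <- [7a 93 4a 6b 93]
D2: mem[0x0e..0x10] <- [93 4a 6b]
D3: mem[0x02..0x05] <- [93 4a 6b 93]
query mem[0x05]=0x93, mem[0x0e]=0x93, mem[0x0b]=0x4a, mem[0x0c]=0x6b, mem[0x11]=0x78

MEM[0x05,0x0e,0x0b,0x0c,0x11] = 93 93 4a 6b 78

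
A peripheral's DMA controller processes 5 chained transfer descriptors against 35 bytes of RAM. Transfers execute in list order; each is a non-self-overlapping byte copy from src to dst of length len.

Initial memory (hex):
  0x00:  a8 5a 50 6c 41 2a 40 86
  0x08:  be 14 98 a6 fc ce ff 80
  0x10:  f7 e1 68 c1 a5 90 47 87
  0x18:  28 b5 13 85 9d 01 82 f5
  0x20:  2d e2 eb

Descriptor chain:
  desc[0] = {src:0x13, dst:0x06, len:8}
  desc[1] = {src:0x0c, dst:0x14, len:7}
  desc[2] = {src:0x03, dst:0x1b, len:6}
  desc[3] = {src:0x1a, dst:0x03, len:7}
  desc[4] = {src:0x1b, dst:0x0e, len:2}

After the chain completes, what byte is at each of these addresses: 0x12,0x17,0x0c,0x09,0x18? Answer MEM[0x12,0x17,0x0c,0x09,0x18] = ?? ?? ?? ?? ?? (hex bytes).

[0] 0x13->0x06 len=8 : c1 a5 90 47 87 28 b5 13
[1] 0x0c->0x14 len=7 : b5 13 ff 80 f7 e1 68
[2] 0x03->0x1b len=6 : 6c 41 2a c1 a5 90
[3] 0x1a->0x03 len=7 : 68 6c 41 2a c1 a5 90
[4] 0x1b->0x0e len=2 : 6c 41
query mem[0x12]=0x68, mem[0x17]=0x80, mem[0x0c]=0xb5, mem[0x09]=0x90, mem[0x18]=0xf7

MEM[0x12,0x17,0x0c,0x09,0x18] = 68 80 b5 90 f7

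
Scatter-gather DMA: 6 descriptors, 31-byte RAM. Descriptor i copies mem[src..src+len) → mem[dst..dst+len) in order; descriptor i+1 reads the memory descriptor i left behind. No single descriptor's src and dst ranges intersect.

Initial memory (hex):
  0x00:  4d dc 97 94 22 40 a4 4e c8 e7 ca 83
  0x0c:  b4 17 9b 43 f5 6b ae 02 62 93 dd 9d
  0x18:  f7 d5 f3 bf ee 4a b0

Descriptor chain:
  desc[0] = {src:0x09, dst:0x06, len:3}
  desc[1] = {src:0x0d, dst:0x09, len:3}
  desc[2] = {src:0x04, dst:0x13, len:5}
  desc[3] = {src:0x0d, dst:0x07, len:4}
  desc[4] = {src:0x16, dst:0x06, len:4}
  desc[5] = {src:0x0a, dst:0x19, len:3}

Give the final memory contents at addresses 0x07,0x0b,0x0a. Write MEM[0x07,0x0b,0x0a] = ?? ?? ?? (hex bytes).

  after D0: wrote 3B at 0x06 = e7ca83
  after D1: wrote 3B at 0x09 = 179b43
  after D2: wrote 5B at 0x13 = 2240e7ca83
  after D3: wrote 4B at 0x07 = 179b43f5
  after D4: wrote 4B at 0x06 = ca83f7d5
  after D5: wrote 3B at 0x19 = f543b4
query mem[0x07]=0x83, mem[0x0b]=0x43, mem[0x0a]=0xf5

MEM[0x07,0x0b,0x0a] = 83 43 f5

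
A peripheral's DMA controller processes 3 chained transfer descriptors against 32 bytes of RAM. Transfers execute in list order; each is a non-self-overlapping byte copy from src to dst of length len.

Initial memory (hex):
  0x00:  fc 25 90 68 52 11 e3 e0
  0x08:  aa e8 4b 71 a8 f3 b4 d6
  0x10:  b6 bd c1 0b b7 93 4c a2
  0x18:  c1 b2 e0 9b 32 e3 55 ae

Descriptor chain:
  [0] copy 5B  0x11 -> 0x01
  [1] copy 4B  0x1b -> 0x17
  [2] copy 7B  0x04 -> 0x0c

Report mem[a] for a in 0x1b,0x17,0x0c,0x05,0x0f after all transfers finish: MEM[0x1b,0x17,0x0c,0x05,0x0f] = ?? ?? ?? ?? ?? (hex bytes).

#0 dst[0x01+5] := {0xbd,0xc1,0x0b,0xb7,0x93}
#1 dst[0x17+4] := {0x9b,0x32,0xe3,0x55}
#2 dst[0x0c+7] := {0xb7,0x93,0xe3,0xe0,0xaa,0xe8,0x4b}
query mem[0x1b]=0x9b, mem[0x17]=0x9b, mem[0x0c]=0xb7, mem[0x05]=0x93, mem[0x0f]=0xe0

MEM[0x1b,0x17,0x0c,0x05,0x0f] = 9b 9b b7 93 e0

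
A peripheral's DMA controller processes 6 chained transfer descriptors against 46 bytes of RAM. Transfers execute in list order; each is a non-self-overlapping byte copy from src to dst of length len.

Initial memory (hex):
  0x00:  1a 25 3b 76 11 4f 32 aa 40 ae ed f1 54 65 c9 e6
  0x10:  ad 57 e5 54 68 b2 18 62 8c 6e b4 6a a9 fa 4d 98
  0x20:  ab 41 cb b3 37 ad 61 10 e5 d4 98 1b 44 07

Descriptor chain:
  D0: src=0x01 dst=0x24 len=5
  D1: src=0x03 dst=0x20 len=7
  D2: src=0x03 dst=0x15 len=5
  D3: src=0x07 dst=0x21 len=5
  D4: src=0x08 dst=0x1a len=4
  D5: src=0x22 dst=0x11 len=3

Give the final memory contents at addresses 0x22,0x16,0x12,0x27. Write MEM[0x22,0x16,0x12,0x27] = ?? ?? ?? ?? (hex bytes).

#0 dst[0x24+5] := {0x25,0x3b,0x76,0x11,0x4f}
#1 dst[0x20+7] := {0x76,0x11,0x4f,0x32,0xaa,0x40,0xae}
#2 dst[0x15+5] := {0x76,0x11,0x4f,0x32,0xaa}
#3 dst[0x21+5] := {0xaa,0x40,0xae,0xed,0xf1}
#4 dst[0x1a+4] := {0x40,0xae,0xed,0xf1}
#5 dst[0x11+3] := {0x40,0xae,0xed}
query mem[0x22]=0x40, mem[0x16]=0x11, mem[0x12]=0xae, mem[0x27]=0x11

MEM[0x22,0x16,0x12,0x27] = 40 11 ae 11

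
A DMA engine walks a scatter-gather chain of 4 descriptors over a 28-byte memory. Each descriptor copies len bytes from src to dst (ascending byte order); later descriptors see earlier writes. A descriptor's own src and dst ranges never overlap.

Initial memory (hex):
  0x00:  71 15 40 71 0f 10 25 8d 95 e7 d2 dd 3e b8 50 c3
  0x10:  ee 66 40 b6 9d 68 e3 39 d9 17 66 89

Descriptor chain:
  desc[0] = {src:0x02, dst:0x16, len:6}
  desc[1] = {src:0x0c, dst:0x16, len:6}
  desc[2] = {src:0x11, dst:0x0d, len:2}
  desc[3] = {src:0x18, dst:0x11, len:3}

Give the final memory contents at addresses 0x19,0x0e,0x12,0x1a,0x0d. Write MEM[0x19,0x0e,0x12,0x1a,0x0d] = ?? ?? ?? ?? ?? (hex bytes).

[0] 0x02->0x16 len=6 : 40 71 0f 10 25 8d
[1] 0x0c->0x16 len=6 : 3e b8 50 c3 ee 66
[2] 0x11->0x0d len=2 : 66 40
[3] 0x18->0x11 len=3 : 50 c3 ee
query mem[0x19]=0xc3, mem[0x0e]=0x40, mem[0x12]=0xc3, mem[0x1a]=0xee, mem[0x0d]=0x66

MEM[0x19,0x0e,0x12,0x1a,0x0d] = c3 40 c3 ee 66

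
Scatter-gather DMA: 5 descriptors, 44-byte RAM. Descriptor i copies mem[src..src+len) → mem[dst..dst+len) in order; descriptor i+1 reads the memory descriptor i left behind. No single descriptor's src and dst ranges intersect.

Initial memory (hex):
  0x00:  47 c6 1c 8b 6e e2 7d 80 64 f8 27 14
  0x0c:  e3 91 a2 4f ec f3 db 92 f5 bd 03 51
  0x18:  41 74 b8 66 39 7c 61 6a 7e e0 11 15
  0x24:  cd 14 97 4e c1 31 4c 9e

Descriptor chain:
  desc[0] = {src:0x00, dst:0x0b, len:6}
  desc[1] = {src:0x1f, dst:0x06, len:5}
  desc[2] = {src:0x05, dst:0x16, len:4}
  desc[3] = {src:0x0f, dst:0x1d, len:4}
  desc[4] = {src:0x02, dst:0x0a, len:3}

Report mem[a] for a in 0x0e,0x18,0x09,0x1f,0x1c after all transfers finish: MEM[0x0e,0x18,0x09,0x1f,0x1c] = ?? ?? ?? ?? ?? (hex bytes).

D0: mem[0x0b..0x10] <- [47 c6 1c 8b 6e e2]
D1: mem[0x06..0x0a] <- [6a 7e e0 11 15]
D2: mem[0x16..0x19] <- [e2 6a 7e e0]
D3: mem[0x1d..0x20] <- [6e e2 f3 db]
D4: mem[0x0a..0x0c] <- [1c 8b 6e]
query mem[0x0e]=0x8b, mem[0x18]=0x7e, mem[0x09]=0x11, mem[0x1f]=0xf3, mem[0x1c]=0x39

MEM[0x0e,0x18,0x09,0x1f,0x1c] = 8b 7e 11 f3 39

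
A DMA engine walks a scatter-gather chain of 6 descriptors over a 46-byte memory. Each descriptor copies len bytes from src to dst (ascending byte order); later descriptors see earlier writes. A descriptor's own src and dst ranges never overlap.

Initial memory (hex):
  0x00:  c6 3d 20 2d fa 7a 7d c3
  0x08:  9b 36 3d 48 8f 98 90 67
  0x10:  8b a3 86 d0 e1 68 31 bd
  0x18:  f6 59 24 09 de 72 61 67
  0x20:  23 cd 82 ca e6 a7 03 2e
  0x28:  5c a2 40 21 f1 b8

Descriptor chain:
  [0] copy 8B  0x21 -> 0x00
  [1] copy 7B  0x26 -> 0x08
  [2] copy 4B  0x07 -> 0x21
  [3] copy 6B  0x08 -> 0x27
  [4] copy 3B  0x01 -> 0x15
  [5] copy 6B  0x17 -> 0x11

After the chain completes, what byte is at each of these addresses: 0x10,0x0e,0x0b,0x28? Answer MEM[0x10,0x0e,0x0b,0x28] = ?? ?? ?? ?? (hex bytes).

MEM[0x10,0x0e,0x0b,0x28] = 8b f1 a2 2e

#0 dst[0x00+8] := {0xcd,0x82,0xca,0xe6,0xa7,0x03,0x2e,0x5c}
#1 dst[0x08+7] := {0x03,0x2e,0x5c,0xa2,0x40,0x21,0xf1}
#2 dst[0x21+4] := {0x5c,0x03,0x2e,0x5c}
#3 dst[0x27+6] := {0x03,0x2e,0x5c,0xa2,0x40,0x21}
#4 dst[0x15+3] := {0x82,0xca,0xe6}
#5 dst[0x11+6] := {0xe6,0xf6,0x59,0x24,0x09,0xde}
query mem[0x10]=0x8b, mem[0x0e]=0xf1, mem[0x0b]=0xa2, mem[0x28]=0x2e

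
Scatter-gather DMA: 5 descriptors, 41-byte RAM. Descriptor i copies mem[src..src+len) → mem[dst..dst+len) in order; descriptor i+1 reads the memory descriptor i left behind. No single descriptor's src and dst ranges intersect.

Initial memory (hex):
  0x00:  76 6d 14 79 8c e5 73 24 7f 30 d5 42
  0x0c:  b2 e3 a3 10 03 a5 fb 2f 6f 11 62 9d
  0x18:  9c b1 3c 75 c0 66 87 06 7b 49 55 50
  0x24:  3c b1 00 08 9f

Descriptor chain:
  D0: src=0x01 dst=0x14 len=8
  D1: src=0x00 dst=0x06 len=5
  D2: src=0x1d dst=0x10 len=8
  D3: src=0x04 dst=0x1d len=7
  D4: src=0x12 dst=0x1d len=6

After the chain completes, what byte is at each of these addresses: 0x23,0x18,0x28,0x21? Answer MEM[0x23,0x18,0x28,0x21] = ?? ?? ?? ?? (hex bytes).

D0: mem[0x14..0x1b] <- [6d 14 79 8c e5 73 24 7f]
D1: mem[0x06..0x0a] <- [76 6d 14 79 8c]
D2: mem[0x10..0x17] <- [66 87 06 7b 49 55 50 3c]
D3: mem[0x1d..0x23] <- [8c e5 76 6d 14 79 8c]
D4: mem[0x1d..0x22] <- [06 7b 49 55 50 3c]
query mem[0x23]=0x8c, mem[0x18]=0xe5, mem[0x28]=0x9f, mem[0x21]=0x50

MEM[0x23,0x18,0x28,0x21] = 8c e5 9f 50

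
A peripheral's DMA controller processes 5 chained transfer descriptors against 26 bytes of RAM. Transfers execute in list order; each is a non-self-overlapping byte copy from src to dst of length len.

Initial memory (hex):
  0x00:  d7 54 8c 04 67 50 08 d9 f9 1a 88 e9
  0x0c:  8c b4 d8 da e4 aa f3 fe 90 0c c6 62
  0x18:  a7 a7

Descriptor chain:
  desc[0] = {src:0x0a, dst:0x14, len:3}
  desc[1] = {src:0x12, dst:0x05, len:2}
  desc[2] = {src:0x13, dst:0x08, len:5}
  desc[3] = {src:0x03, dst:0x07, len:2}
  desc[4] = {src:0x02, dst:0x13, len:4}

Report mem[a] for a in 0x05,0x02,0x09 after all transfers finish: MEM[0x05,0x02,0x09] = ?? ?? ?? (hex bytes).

MEM[0x05,0x02,0x09] = f3 8c 88

[0] 0x0a->0x14 len=3 : 88 e9 8c
[1] 0x12->0x05 len=2 : f3 fe
[2] 0x13->0x08 len=5 : fe 88 e9 8c 62
[3] 0x03->0x07 len=2 : 04 67
[4] 0x02->0x13 len=4 : 8c 04 67 f3
query mem[0x05]=0xf3, mem[0x02]=0x8c, mem[0x09]=0x88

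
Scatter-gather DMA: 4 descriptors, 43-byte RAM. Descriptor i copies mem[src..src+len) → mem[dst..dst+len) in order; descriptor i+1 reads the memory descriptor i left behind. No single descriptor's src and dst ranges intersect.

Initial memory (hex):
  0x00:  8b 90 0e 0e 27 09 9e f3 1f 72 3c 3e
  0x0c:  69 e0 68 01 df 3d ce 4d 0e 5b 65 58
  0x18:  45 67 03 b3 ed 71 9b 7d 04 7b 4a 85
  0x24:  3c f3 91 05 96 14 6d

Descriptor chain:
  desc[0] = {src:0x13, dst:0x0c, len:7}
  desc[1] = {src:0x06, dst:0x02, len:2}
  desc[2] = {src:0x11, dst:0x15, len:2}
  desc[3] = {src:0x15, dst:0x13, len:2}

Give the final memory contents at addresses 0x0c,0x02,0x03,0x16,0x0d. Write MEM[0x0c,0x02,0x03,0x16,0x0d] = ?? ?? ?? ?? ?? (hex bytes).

  after D0: wrote 7B at 0x0c = 4d0e5b65584567
  after D1: wrote 2B at 0x02 = 9ef3
  after D2: wrote 2B at 0x15 = 4567
  after D3: wrote 2B at 0x13 = 4567
query mem[0x0c]=0x4d, mem[0x02]=0x9e, mem[0x03]=0xf3, mem[0x16]=0x67, mem[0x0d]=0x0e

MEM[0x0c,0x02,0x03,0x16,0x0d] = 4d 9e f3 67 0e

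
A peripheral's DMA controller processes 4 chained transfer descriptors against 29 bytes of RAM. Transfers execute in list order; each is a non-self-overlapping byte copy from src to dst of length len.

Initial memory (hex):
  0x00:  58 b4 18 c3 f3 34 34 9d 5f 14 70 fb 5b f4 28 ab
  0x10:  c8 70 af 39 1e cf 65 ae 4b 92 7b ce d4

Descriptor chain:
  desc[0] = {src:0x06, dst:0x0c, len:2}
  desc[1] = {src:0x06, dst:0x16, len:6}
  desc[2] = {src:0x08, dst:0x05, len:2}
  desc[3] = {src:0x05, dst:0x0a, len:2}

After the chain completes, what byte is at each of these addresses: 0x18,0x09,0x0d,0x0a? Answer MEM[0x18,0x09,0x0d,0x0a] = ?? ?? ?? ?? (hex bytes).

D0: mem[0x0c..0x0d] <- [34 9d]
D1: mem[0x16..0x1b] <- [34 9d 5f 14 70 fb]
D2: mem[0x05..0x06] <- [5f 14]
D3: mem[0x0a..0x0b] <- [5f 14]
query mem[0x18]=0x5f, mem[0x09]=0x14, mem[0x0d]=0x9d, mem[0x0a]=0x5f

MEM[0x18,0x09,0x0d,0x0a] = 5f 14 9d 5f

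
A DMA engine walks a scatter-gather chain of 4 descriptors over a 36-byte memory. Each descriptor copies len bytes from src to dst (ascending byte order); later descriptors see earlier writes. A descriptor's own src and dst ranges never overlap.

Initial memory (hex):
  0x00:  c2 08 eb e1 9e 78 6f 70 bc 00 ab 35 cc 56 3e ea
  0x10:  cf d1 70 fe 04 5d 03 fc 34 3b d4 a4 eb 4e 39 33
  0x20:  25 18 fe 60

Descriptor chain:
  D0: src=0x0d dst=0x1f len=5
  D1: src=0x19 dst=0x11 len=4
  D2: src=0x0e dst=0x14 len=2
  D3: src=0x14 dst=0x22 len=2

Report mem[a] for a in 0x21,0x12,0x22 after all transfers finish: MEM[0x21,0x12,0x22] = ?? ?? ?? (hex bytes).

#0 dst[0x1f+5] := {0x56,0x3e,0xea,0xcf,0xd1}
#1 dst[0x11+4] := {0x3b,0xd4,0xa4,0xeb}
#2 dst[0x14+2] := {0x3e,0xea}
#3 dst[0x22+2] := {0x3e,0xea}
query mem[0x21]=0xea, mem[0x12]=0xd4, mem[0x22]=0x3e

MEM[0x21,0x12,0x22] = ea d4 3e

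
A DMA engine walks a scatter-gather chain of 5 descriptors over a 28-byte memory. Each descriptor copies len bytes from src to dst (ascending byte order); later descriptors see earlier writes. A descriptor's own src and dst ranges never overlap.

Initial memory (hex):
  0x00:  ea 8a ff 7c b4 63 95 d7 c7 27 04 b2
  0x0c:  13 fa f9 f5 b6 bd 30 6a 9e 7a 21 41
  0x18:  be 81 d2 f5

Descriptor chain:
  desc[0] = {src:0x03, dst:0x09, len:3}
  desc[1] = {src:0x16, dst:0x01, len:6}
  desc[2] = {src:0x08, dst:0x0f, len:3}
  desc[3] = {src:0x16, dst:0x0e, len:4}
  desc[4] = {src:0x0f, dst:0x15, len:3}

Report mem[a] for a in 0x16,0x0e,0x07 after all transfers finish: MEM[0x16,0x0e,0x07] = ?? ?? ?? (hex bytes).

MEM[0x16,0x0e,0x07] = be 21 d7

  after D0: wrote 3B at 0x09 = 7cb463
  after D1: wrote 6B at 0x01 = 2141be81d2f5
  after D2: wrote 3B at 0x0f = c77cb4
  after D3: wrote 4B at 0x0e = 2141be81
  after D4: wrote 3B at 0x15 = 41be81
query mem[0x16]=0xbe, mem[0x0e]=0x21, mem[0x07]=0xd7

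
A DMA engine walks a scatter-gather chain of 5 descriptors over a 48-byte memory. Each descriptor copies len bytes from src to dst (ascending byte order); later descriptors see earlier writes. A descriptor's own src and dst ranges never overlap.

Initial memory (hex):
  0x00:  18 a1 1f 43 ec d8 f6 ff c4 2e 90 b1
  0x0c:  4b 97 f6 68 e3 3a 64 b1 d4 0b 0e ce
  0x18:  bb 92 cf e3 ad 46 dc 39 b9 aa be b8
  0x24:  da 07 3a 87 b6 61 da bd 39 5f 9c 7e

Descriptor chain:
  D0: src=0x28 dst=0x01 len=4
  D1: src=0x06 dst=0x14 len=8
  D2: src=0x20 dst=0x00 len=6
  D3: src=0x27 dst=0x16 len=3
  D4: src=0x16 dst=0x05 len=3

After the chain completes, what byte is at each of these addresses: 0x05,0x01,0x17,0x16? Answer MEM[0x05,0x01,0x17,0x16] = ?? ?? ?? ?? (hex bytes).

MEM[0x05,0x01,0x17,0x16] = 87 aa b6 87

D0: mem[0x01..0x04] <- [b6 61 da bd]
D1: mem[0x14..0x1b] <- [f6 ff c4 2e 90 b1 4b 97]
D2: mem[0x00..0x05] <- [b9 aa be b8 da 07]
D3: mem[0x16..0x18] <- [87 b6 61]
D4: mem[0x05..0x07] <- [87 b6 61]
query mem[0x05]=0x87, mem[0x01]=0xaa, mem[0x17]=0xb6, mem[0x16]=0x87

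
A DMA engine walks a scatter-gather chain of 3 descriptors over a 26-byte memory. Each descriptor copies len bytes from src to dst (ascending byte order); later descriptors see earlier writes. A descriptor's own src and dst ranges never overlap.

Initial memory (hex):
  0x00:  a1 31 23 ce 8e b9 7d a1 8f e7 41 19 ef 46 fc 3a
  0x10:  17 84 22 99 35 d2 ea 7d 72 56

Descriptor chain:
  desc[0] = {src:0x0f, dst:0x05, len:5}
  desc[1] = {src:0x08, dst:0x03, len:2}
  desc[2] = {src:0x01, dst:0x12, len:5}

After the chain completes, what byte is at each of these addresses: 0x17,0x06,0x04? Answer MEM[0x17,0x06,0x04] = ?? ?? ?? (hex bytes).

MEM[0x17,0x06,0x04] = 7d 17 99

#0 dst[0x05+5] := {0x3a,0x17,0x84,0x22,0x99}
#1 dst[0x03+2] := {0x22,0x99}
#2 dst[0x12+5] := {0x31,0x23,0x22,0x99,0x3a}
query mem[0x17]=0x7d, mem[0x06]=0x17, mem[0x04]=0x99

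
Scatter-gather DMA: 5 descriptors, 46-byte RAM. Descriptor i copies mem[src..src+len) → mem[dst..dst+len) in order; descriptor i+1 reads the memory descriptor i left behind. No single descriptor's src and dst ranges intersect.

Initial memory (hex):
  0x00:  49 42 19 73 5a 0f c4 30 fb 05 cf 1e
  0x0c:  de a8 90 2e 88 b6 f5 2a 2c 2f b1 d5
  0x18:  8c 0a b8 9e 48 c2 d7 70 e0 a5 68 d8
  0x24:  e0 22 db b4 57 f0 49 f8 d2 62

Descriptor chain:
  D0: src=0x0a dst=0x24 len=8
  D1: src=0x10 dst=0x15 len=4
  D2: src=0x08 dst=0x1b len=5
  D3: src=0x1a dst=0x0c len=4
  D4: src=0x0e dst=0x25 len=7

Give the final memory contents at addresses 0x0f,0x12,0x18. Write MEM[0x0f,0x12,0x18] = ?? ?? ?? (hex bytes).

MEM[0x0f,0x12,0x18] = cf f5 2a

  after D0: wrote 8B at 0x24 = cf1edea8902e88b6
  after D1: wrote 4B at 0x15 = 88b6f52a
  after D2: wrote 5B at 0x1b = fb05cf1ede
  after D3: wrote 4B at 0x0c = b8fb05cf
  after D4: wrote 7B at 0x25 = 05cf88b6f52a2c
query mem[0x0f]=0xcf, mem[0x12]=0xf5, mem[0x18]=0x2a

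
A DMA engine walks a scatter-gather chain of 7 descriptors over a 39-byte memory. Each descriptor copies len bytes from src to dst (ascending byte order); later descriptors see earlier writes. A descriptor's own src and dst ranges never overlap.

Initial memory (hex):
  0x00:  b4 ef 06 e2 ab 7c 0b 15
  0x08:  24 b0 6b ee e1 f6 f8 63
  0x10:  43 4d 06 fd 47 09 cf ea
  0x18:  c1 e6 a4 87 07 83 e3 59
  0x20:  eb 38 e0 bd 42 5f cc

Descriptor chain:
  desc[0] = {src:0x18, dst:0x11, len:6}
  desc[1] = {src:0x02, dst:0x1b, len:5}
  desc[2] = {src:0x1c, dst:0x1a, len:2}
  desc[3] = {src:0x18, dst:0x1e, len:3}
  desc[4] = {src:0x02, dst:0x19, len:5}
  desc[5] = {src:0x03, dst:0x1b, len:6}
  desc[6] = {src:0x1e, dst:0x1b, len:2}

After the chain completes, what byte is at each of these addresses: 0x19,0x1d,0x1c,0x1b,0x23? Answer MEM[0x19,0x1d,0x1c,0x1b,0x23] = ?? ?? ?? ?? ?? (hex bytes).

MEM[0x19,0x1d,0x1c,0x1b,0x23] = 06 7c 15 0b bd

#0 dst[0x11+6] := {0xc1,0xe6,0xa4,0x87,0x07,0x83}
#1 dst[0x1b+5] := {0x06,0xe2,0xab,0x7c,0x0b}
#2 dst[0x1a+2] := {0xe2,0xab}
#3 dst[0x1e+3] := {0xc1,0xe6,0xe2}
#4 dst[0x19+5] := {0x06,0xe2,0xab,0x7c,0x0b}
#5 dst[0x1b+6] := {0xe2,0xab,0x7c,0x0b,0x15,0x24}
#6 dst[0x1b+2] := {0x0b,0x15}
query mem[0x19]=0x06, mem[0x1d]=0x7c, mem[0x1c]=0x15, mem[0x1b]=0x0b, mem[0x23]=0xbd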